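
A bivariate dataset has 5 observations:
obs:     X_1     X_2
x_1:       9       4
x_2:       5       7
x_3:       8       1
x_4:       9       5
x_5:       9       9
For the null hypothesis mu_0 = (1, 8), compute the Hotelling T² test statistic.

Step 1 — sample mean vector:
  mean(X_1) = (9 + 5 + 8 + 9 + 9) / 5 = 40/5 = 8
  mean(X_2) = (4 + 7 + 1 + 5 + 9) / 5 = 26/5 = 5.2
  x̄ = (8, 5.2),  deviation x̄ - mu_0 = (8, 5.2) - (1, 8) = (7, -2.8).

Step 2 — sample covariance matrix, S[i,j] = (1/(n-1)) · Σ_k (x_{k,i} - mean_i) · (x_{k,j} - mean_j), divisor n-1 = 4:
  S[X_1,X_1] = ((1)·(1) + (-3)·(-3) + (0)·(0) + (1)·(1) + (1)·(1)) / 4 = 12/4 = 3
  S[X_1,X_2] = ((1)·(-1.2) + (-3)·(1.8) + (0)·(-4.2) + (1)·(-0.2) + (1)·(3.8)) / 4 = -3/4 = -0.75
  S[X_2,X_2] = ((-1.2)·(-1.2) + (1.8)·(1.8) + (-4.2)·(-4.2) + (-0.2)·(-0.2) + (3.8)·(3.8)) / 4 = 36.8/4 = 9.2
  S = [[3, -0.75],
 [-0.75, 9.2]].

Step 3 — invert S. det(S) = 3·9.2 - (-0.75)² = 27.0375.
  S^{-1} = (1/det) · [[d, -b], [-b, a]] = [[0.3403, 0.0277],
 [0.0277, 0.111]].

Step 4 — quadratic form (x̄ - mu_0)^T · S^{-1} · (x̄ - mu_0):
  S^{-1} · (x̄ - mu_0) = (2.3042, -0.1165),
  (x̄ - mu_0)^T · [...] = (7)·(2.3042) + (-2.8)·(-0.1165) = 16.4557.

Step 5 — scale by n: T² = 5 · 16.4557 = 82.2783.

T² ≈ 82.2783


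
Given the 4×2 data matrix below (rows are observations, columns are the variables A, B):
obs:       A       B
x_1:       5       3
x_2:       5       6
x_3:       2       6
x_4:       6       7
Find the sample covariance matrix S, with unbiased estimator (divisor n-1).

Step 1 — column means:
  mean(A) = (5 + 5 + 2 + 6) / 4 = 18/4 = 4.5
  mean(B) = (3 + 6 + 6 + 7) / 4 = 22/4 = 5.5

Step 2 — sample covariance S[i,j] = (1/(n-1)) · Σ_k (x_{k,i} - mean_i) · (x_{k,j} - mean_j), with n-1 = 3.
  S[A,A] = ((0.5)·(0.5) + (0.5)·(0.5) + (-2.5)·(-2.5) + (1.5)·(1.5)) / 3 = 9/3 = 3
  S[A,B] = ((0.5)·(-2.5) + (0.5)·(0.5) + (-2.5)·(0.5) + (1.5)·(1.5)) / 3 = 0/3 = 0
  S[B,B] = ((-2.5)·(-2.5) + (0.5)·(0.5) + (0.5)·(0.5) + (1.5)·(1.5)) / 3 = 9/3 = 3

S is symmetric (S[j,i] = S[i,j]). Assembling:

S = [[3, 0],
 [0, 3]]


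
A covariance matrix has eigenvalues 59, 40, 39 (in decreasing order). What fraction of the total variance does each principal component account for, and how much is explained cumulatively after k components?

Step 1 — total variance = trace(Sigma) = Σ λ_i = 59 + 40 + 39 = 138.

Step 2 — fraction explained by component i = λ_i / Σ λ:
  PC1: 59/138 = 0.4275
  PC2: 40/138 = 0.2899
  PC3: 39/138 = 0.2826

Step 3 — cumulative fraction after k components = (λ_1 + ... + λ_k) / Σ λ:
  k = 1: 59/138 = 0.4275
  k = 2: (59 + 40)/138 = 99/138 = 0.7174
  k = 3: (59 + 40 + 39)/138 = 138/138 = 1

Summary (fraction, with percent):

explained: PC1 0.4275 (42.75%), PC2 0.2899 (28.99%), PC3 0.2826 (28.26%);  cumulative: 0.4275, 0.7174, 1


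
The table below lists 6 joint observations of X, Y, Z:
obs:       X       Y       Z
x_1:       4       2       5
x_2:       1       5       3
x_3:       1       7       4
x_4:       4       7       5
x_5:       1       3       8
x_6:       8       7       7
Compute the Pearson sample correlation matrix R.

Step 1 — column means:
  mean(X) = (4 + 1 + 1 + 4 + 1 + 8) / 6 = 19/6 = 3.1667
  mean(Y) = (2 + 5 + 7 + 7 + 3 + 7) / 6 = 31/6 = 5.1667
  mean(Z) = (5 + 3 + 4 + 5 + 8 + 7) / 6 = 32/6 = 5.3333

Step 2 — sample variances and covariances s[i,j] = (1/(n-1)) · Σ_k (x_{k,i} - mean_i) · (x_{k,j} - mean_j), with n-1 = 5:
  s[X,X] = ((0.8333)·(0.8333) + (-2.1667)·(-2.1667) + (-2.1667)·(-2.1667) + (0.8333)·(0.8333) + (-2.1667)·(-2.1667) + (4.8333)·(4.8333)) / 5 = 38.8333/5 = 7.7667
  s[X,Y] = ((0.8333)·(-3.1667) + (-2.1667)·(-0.1667) + (-2.1667)·(1.8333) + (0.8333)·(1.8333) + (-2.1667)·(-2.1667) + (4.8333)·(1.8333)) / 5 = 8.8333/5 = 1.7667
  s[X,Z] = ((0.8333)·(-0.3333) + (-2.1667)·(-2.3333) + (-2.1667)·(-1.3333) + (0.8333)·(-0.3333) + (-2.1667)·(2.6667) + (4.8333)·(1.6667)) / 5 = 9.6667/5 = 1.9333
  s[Y,Y] = ((-3.1667)·(-3.1667) + (-0.1667)·(-0.1667) + (1.8333)·(1.8333) + (1.8333)·(1.8333) + (-2.1667)·(-2.1667) + (1.8333)·(1.8333)) / 5 = 24.8333/5 = 4.9667
  s[Y,Z] = ((-3.1667)·(-0.3333) + (-0.1667)·(-2.3333) + (1.8333)·(-1.3333) + (1.8333)·(-0.3333) + (-2.1667)·(2.6667) + (1.8333)·(1.6667)) / 5 = -4.3333/5 = -0.8667
  s[Z,Z] = ((-0.3333)·(-0.3333) + (-2.3333)·(-2.3333) + (-1.3333)·(-1.3333) + (-0.3333)·(-0.3333) + (2.6667)·(2.6667) + (1.6667)·(1.6667)) / 5 = 17.3333/5 = 3.4667
  Sample standard deviations s_i = √(s[i,i]):
  s(X) = √(7.7667) = 2.7869
  s(Y) = √(4.9667) = 2.2286
  s(Z) = √(3.4667) = 1.8619

Step 3 — r_{ij} = s_{ij} / (s_i · s_j):
  r[X,X] = 1 (diagonal).
  r[X,Y] = 1.7667 / (2.7869 · 2.2286) = 1.7667 / 6.2108 = 0.2844
  r[X,Z] = 1.9333 / (2.7869 · 1.8619) = 1.9333 / 5.1889 = 0.3726
  r[Y,Y] = 1 (diagonal).
  r[Y,Z] = -0.8667 / (2.2286 · 1.8619) = -0.8667 / 4.1494 = -0.2089
  r[Z,Z] = 1 (diagonal).

R is symmetric with unit diagonal. Assembling:

R = [[1, 0.2844, 0.3726],
 [0.2844, 1, -0.2089],
 [0.3726, -0.2089, 1]]


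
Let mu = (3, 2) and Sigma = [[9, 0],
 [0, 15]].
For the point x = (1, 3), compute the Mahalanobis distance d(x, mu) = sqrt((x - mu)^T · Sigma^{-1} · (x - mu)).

Step 1 — centre the observation: (x - mu) = (-2, 1).

Step 2 — invert Sigma. det(Sigma) = 9·15 - (0)² = 135.
  Sigma^{-1} = (1/det) · [[d, -b], [-b, a]] = [[0.1111, 0],
 [0, 0.0667]].

Step 3 — form the quadratic (x - mu)^T · Sigma^{-1} · (x - mu):
  Sigma^{-1} · (x - mu) = (-0.2222, 0.0667).
  (x - mu)^T · [Sigma^{-1} · (x - mu)] = (-2)·(-0.2222) + (1)·(0.0667) = 0.5111.

Step 4 — take square root: d = √(0.5111) ≈ 0.7149.

d(x, mu) = √(0.5111) ≈ 0.7149


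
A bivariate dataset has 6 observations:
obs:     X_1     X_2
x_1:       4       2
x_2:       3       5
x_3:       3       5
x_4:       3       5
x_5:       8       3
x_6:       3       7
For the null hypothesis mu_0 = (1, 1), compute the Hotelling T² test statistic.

Step 1 — sample mean vector:
  mean(X_1) = (4 + 3 + 3 + 3 + 8 + 3) / 6 = 24/6 = 4
  mean(X_2) = (2 + 5 + 5 + 5 + 3 + 7) / 6 = 27/6 = 4.5
  x̄ = (4, 4.5),  deviation x̄ - mu_0 = (4, 4.5) - (1, 1) = (3, 3.5).

Step 2 — sample covariance matrix, S[i,j] = (1/(n-1)) · Σ_k (x_{k,i} - mean_i) · (x_{k,j} - mean_j), divisor n-1 = 5:
  S[X_1,X_1] = ((0)·(0) + (-1)·(-1) + (-1)·(-1) + (-1)·(-1) + (4)·(4) + (-1)·(-1)) / 5 = 20/5 = 4
  S[X_1,X_2] = ((0)·(-2.5) + (-1)·(0.5) + (-1)·(0.5) + (-1)·(0.5) + (4)·(-1.5) + (-1)·(2.5)) / 5 = -10/5 = -2
  S[X_2,X_2] = ((-2.5)·(-2.5) + (0.5)·(0.5) + (0.5)·(0.5) + (0.5)·(0.5) + (-1.5)·(-1.5) + (2.5)·(2.5)) / 5 = 15.5/5 = 3.1
  S = [[4, -2],
 [-2, 3.1]].

Step 3 — invert S. det(S) = 4·3.1 - (-2)² = 8.4.
  S^{-1} = (1/det) · [[d, -b], [-b, a]] = [[0.369, 0.2381],
 [0.2381, 0.4762]].

Step 4 — quadratic form (x̄ - mu_0)^T · S^{-1} · (x̄ - mu_0):
  S^{-1} · (x̄ - mu_0) = (1.9405, 2.381),
  (x̄ - mu_0)^T · [...] = (3)·(1.9405) + (3.5)·(2.381) = 14.1548.

Step 5 — scale by n: T² = 6 · 14.1548 = 84.9286.

T² ≈ 84.9286


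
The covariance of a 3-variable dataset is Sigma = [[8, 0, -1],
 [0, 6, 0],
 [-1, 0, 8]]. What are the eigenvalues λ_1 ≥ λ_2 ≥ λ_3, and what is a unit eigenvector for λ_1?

Step 1 — characteristic polynomial p(λ) = det(λI - Sigma) = λ³ - tr·λ² + c_1·λ - det, where tr = trace, c_1 = sum of the principal 2×2 minors, det = det(Sigma):
  tr = 8 + 6 + 8 = 22,
  c_1 = (8·6 - (0)²) + (8·8 - (-1)²) + (6·8 - (0)²) = 48 + 63 + 48 = 159,
  det = 8·(6·8 - (0)²) - (0)·((0)·8 - (0)·(-1)) + (-1)·((0)·(0) - 6·(-1)) = 8·(48) - (0)·(0) + (-1)·(6) = 378.
  So p(λ) = λ³ - 22λ² + 159λ - 378.
Step 2 — look for an integer root (rational root theorem: any rational root is an integer divisor of 378). Testing λ = 6:
  p(6) = 216 - 792 + 954 - 378 = 0  ✓
  Dividing out (λ - 6): p(λ) = (λ - 6)(λ² - 16λ + 63).
Step 3 — remaining eigenvalues from the quadratic λ² - 16λ + 63 = 0:
  Δ = 16² - 4·63 = 256 - 252 = 4,  λ = (16 ± √4)/2 = (16 ± 2)/2 = 9 or 7.
  Sorted: λ_1 = 9,  λ_2 = 7,  λ_3 = 6  (check: sum = 22 = tr ✓).

Step 4 — unit eigenvector for λ_1 = 9: v spans the null space of (Sigma - λ_1 I), whose rows are
  r_1 = (-1, 0, -1),  r_2 = (0, -3, 0),  r_3 = (-1, 0, -1).
  v is orthogonal to every row, so take v ∝ r_1 × r_2 = ((0)·(0) - (-1)·(-3), (-1)·(0) - (-1)·(0), (-1)·(-3) - (0)·(0)) = (-3, 0, 3).
  Rescale (divide by 3; multiply by -1 so the first nonzero entry is positive): u = (1, 0, -1).
  ||u|| = √((1)² + (0)² + (-1)²) = √(2) ≈ 1.4142,  v_1 = u/||u|| ≈ (0.7071, 0, -0.7071) (||v_1|| = 1).

λ_1 = 9,  λ_2 = 7,  λ_3 = 6;  v_1 ≈ (0.7071, 0, -0.7071)


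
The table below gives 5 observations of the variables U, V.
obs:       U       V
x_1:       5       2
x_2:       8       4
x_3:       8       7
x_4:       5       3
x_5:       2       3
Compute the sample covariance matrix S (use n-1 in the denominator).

Step 1 — column means:
  mean(U) = (5 + 8 + 8 + 5 + 2) / 5 = 28/5 = 5.6
  mean(V) = (2 + 4 + 7 + 3 + 3) / 5 = 19/5 = 3.8

Step 2 — sample covariance S[i,j] = (1/(n-1)) · Σ_k (x_{k,i} - mean_i) · (x_{k,j} - mean_j), with n-1 = 4.
  S[U,U] = ((-0.6)·(-0.6) + (2.4)·(2.4) + (2.4)·(2.4) + (-0.6)·(-0.6) + (-3.6)·(-3.6)) / 4 = 25.2/4 = 6.3
  S[U,V] = ((-0.6)·(-1.8) + (2.4)·(0.2) + (2.4)·(3.2) + (-0.6)·(-0.8) + (-3.6)·(-0.8)) / 4 = 12.6/4 = 3.15
  S[V,V] = ((-1.8)·(-1.8) + (0.2)·(0.2) + (3.2)·(3.2) + (-0.8)·(-0.8) + (-0.8)·(-0.8)) / 4 = 14.8/4 = 3.7

S is symmetric (S[j,i] = S[i,j]). Assembling:

S = [[6.3, 3.15],
 [3.15, 3.7]]


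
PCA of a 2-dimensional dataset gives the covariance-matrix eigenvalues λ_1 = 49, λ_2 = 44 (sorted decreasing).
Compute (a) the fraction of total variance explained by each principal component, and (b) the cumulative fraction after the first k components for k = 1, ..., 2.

Step 1 — total variance = trace(Sigma) = Σ λ_i = 49 + 44 = 93.

Step 2 — fraction explained by component i = λ_i / Σ λ:
  PC1: 49/93 = 0.5269
  PC2: 44/93 = 0.4731

Step 3 — cumulative fraction after k components = (λ_1 + ... + λ_k) / Σ λ:
  k = 1: 49/93 = 0.5269
  k = 2: (49 + 44)/93 = 93/93 = 1

Summary (fraction, with percent):

explained: PC1 0.5269 (52.69%), PC2 0.4731 (47.31%);  cumulative: 0.5269, 1


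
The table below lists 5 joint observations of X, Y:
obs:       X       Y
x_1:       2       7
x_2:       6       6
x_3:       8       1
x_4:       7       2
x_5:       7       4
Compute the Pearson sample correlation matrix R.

Step 1 — column means:
  mean(X) = (2 + 6 + 8 + 7 + 7) / 5 = 30/5 = 6
  mean(Y) = (7 + 6 + 1 + 2 + 4) / 5 = 20/5 = 4

Step 2 — sample variances and covariances s[i,j] = (1/(n-1)) · Σ_k (x_{k,i} - mean_i) · (x_{k,j} - mean_j), with n-1 = 4:
  s[X,X] = ((-4)·(-4) + (0)·(0) + (2)·(2) + (1)·(1) + (1)·(1)) / 4 = 22/4 = 5.5
  s[X,Y] = ((-4)·(3) + (0)·(2) + (2)·(-3) + (1)·(-2) + (1)·(0)) / 4 = -20/4 = -5
  s[Y,Y] = ((3)·(3) + (2)·(2) + (-3)·(-3) + (-2)·(-2) + (0)·(0)) / 4 = 26/4 = 6.5
  Sample standard deviations s_i = √(s[i,i]):
  s(X) = √(5.5) = 2.3452
  s(Y) = √(6.5) = 2.5495

Step 3 — r_{ij} = s_{ij} / (s_i · s_j):
  r[X,X] = 1 (diagonal).
  r[X,Y] = -5 / (2.3452 · 2.5495) = -5 / 5.9791 = -0.8362
  r[Y,Y] = 1 (diagonal).

R is symmetric with unit diagonal. Assembling:

R = [[1, -0.8362],
 [-0.8362, 1]]


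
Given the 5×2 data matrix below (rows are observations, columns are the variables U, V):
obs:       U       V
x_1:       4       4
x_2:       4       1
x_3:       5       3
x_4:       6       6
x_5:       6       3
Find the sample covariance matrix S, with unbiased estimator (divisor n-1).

Step 1 — column means:
  mean(U) = (4 + 4 + 5 + 6 + 6) / 5 = 25/5 = 5
  mean(V) = (4 + 1 + 3 + 6 + 3) / 5 = 17/5 = 3.4

Step 2 — sample covariance S[i,j] = (1/(n-1)) · Σ_k (x_{k,i} - mean_i) · (x_{k,j} - mean_j), with n-1 = 4.
  S[U,U] = ((-1)·(-1) + (-1)·(-1) + (0)·(0) + (1)·(1) + (1)·(1)) / 4 = 4/4 = 1
  S[U,V] = ((-1)·(0.6) + (-1)·(-2.4) + (0)·(-0.4) + (1)·(2.6) + (1)·(-0.4)) / 4 = 4/4 = 1
  S[V,V] = ((0.6)·(0.6) + (-2.4)·(-2.4) + (-0.4)·(-0.4) + (2.6)·(2.6) + (-0.4)·(-0.4)) / 4 = 13.2/4 = 3.3

S is symmetric (S[j,i] = S[i,j]). Assembling:

S = [[1, 1],
 [1, 3.3]]


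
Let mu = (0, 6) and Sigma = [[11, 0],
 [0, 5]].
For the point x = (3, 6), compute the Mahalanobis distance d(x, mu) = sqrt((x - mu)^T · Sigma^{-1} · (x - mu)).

Step 1 — centre the observation: (x - mu) = (3, 0).

Step 2 — invert Sigma. det(Sigma) = 11·5 - (0)² = 55.
  Sigma^{-1} = (1/det) · [[d, -b], [-b, a]] = [[0.0909, 0],
 [0, 0.2]].

Step 3 — form the quadratic (x - mu)^T · Sigma^{-1} · (x - mu):
  Sigma^{-1} · (x - mu) = (0.2727, 0).
  (x - mu)^T · [Sigma^{-1} · (x - mu)] = (3)·(0.2727) + (0)·(0) = 0.8182.

Step 4 — take square root: d = √(0.8182) ≈ 0.9045.

d(x, mu) = √(0.8182) ≈ 0.9045


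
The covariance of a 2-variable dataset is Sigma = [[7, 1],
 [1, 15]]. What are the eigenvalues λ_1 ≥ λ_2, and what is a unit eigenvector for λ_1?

Step 1 — characteristic polynomial of 2×2 Sigma:
  det(Sigma - λI) = λ² - trace · λ + det = 0.
  trace = 7 + 15 = 22, det = 7·15 - (1)² = 104.
Step 2 — discriminant:
  Δ = trace² - 4·det = 484 - 416 = 68.
Step 3 — eigenvalues:
  λ = (trace ± √Δ)/2 = (22 ± 8.2462)/2,
  λ_1 = 15.1231,  λ_2 = 6.8769.

Step 4 — unit eigenvector for λ_1: solve (Sigma - λ_1 I)v = 0. First row:
  (7 - 15.1231)·v_x + (1)·v_y = 0, i.e. (-8.1231)·v_x + (1)·v_y = 0,
  so v ∝ (b, λ_1 - a) = (1, 8.1231) = u.
  ||u|| = √((1)² + (8.1231)²) = √(66.9848) ≈ 8.1844,
  v_1 = u/||u|| ≈ (0.1222, 0.9925) (||v_1|| = 1).

λ_1 = 15.1231,  λ_2 = 6.8769;  v_1 ≈ (0.1222, 0.9925)


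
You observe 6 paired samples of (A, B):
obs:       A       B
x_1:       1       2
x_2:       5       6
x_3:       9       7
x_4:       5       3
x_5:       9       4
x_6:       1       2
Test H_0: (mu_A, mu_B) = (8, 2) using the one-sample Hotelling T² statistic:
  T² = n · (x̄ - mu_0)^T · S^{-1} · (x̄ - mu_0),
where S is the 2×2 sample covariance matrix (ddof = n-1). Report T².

Step 1 — sample mean vector:
  mean(A) = (1 + 5 + 9 + 5 + 9 + 1) / 6 = 30/6 = 5
  mean(B) = (2 + 6 + 7 + 3 + 4 + 2) / 6 = 24/6 = 4
  x̄ = (5, 4),  deviation x̄ - mu_0 = (5, 4) - (8, 2) = (-3, 2).

Step 2 — sample covariance matrix, S[i,j] = (1/(n-1)) · Σ_k (x_{k,i} - mean_i) · (x_{k,j} - mean_j), divisor n-1 = 5:
  S[A,A] = ((-4)·(-4) + (0)·(0) + (4)·(4) + (0)·(0) + (4)·(4) + (-4)·(-4)) / 5 = 64/5 = 12.8
  S[A,B] = ((-4)·(-2) + (0)·(2) + (4)·(3) + (0)·(-1) + (4)·(0) + (-4)·(-2)) / 5 = 28/5 = 5.6
  S[B,B] = ((-2)·(-2) + (2)·(2) + (3)·(3) + (-1)·(-1) + (0)·(0) + (-2)·(-2)) / 5 = 22/5 = 4.4
  S = [[12.8, 5.6],
 [5.6, 4.4]].

Step 3 — invert S. det(S) = 12.8·4.4 - (5.6)² = 24.96.
  S^{-1} = (1/det) · [[d, -b], [-b, a]] = [[0.1763, -0.2244],
 [-0.2244, 0.5128]].

Step 4 — quadratic form (x̄ - mu_0)^T · S^{-1} · (x̄ - mu_0):
  S^{-1} · (x̄ - mu_0) = (-0.9776, 1.6987),
  (x̄ - mu_0)^T · [...] = (-3)·(-0.9776) + (2)·(1.6987) = 6.3301.

Step 5 — scale by n: T² = 6 · 6.3301 = 37.9808.

T² ≈ 37.9808


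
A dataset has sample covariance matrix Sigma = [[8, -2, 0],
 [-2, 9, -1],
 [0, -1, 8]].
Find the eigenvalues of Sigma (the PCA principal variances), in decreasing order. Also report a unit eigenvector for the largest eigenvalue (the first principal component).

Step 1 — characteristic polynomial p(λ) = det(λI - Sigma) = λ³ - tr·λ² + c_1·λ - det, where tr = trace, c_1 = sum of the principal 2×2 minors, det = det(Sigma):
  tr = 8 + 9 + 8 = 25,
  c_1 = (8·9 - (-2)²) + (8·8 - (0)²) + (9·8 - (-1)²) = 68 + 64 + 71 = 203,
  det = 8·(9·8 - (-1)²) - (-2)·((-2)·8 - (-1)·(0)) + (0)·((-2)·(-1) - 9·(0)) = 8·(71) - (-2)·(-16) + (0)·(2) = 536.
  So p(λ) = λ³ - 25λ² + 203λ - 536.
Step 2 — look for an integer root (rational root theorem: any rational root is an integer divisor of 536). Testing λ = 8:
  p(8) = 512 - 1600 + 1624 - 536 = 0  ✓
  Dividing out (λ - 8): p(λ) = (λ - 8)(λ² - 17λ + 67).
Step 3 — remaining eigenvalues from the quadratic λ² - 17λ + 67 = 0:
  Δ = 17² - 4·67 = 289 - 268 = 21,  λ = (17 ± √21)/2 = (17 ± 4.5826)/2 ≈ 10.7913 or 6.2087.
  Sorted: λ_1 = 10.7913,  λ_2 = 8,  λ_3 = 6.2087  (check: sum = 25 = tr ✓).

Step 4 — unit eigenvector for λ_1 ≈ 10.7913: v spans the null space of (Sigma - λ_1 I), whose rows are
  r_1 = (-2.7913, -2, 0),  r_2 = (-2, -1.7913, -1),  r_3 = (0, -1, -2.7913).
  v is orthogonal to every row, so take v ∝ r_1 × r_2 = ((-2)·(-1) - (0)·(-1.7913), (0)·(-2) - (-2.7913)·(-1), (-2.7913)·(-1.7913) - (-2)·(-2)) ≈ (2, -2.7913, 1).
  Let u = (2, -2.7913, 1).
  ||u|| = √((2)² + (-2.7913)² + (1)²) = √(12.7913) ≈ 3.5765,  v_1 = u/||u|| ≈ (0.5592, -0.7805, 0.2796) (||v_1|| = 1).

λ_1 = 10.7913,  λ_2 = 8,  λ_3 = 6.2087;  v_1 ≈ (0.5592, -0.7805, 0.2796)


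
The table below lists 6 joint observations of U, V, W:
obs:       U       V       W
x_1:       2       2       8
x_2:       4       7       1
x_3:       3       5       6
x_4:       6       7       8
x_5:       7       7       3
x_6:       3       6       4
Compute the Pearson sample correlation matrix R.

Step 1 — column means:
  mean(U) = (2 + 4 + 3 + 6 + 7 + 3) / 6 = 25/6 = 4.1667
  mean(V) = (2 + 7 + 5 + 7 + 7 + 6) / 6 = 34/6 = 5.6667
  mean(W) = (8 + 1 + 6 + 8 + 3 + 4) / 6 = 30/6 = 5

Step 2 — sample variances and covariances s[i,j] = (1/(n-1)) · Σ_k (x_{k,i} - mean_i) · (x_{k,j} - mean_j), with n-1 = 5:
  s[U,U] = ((-2.1667)·(-2.1667) + (-0.1667)·(-0.1667) + (-1.1667)·(-1.1667) + (1.8333)·(1.8333) + (2.8333)·(2.8333) + (-1.1667)·(-1.1667)) / 5 = 18.8333/5 = 3.7667
  s[U,V] = ((-2.1667)·(-3.6667) + (-0.1667)·(1.3333) + (-1.1667)·(-0.6667) + (1.8333)·(1.3333) + (2.8333)·(1.3333) + (-1.1667)·(0.3333)) / 5 = 14.3333/5 = 2.8667
  s[U,W] = ((-2.1667)·(3) + (-0.1667)·(-4) + (-1.1667)·(1) + (1.8333)·(3) + (2.8333)·(-2) + (-1.1667)·(-1)) / 5 = -6/5 = -1.2
  s[V,V] = ((-3.6667)·(-3.6667) + (1.3333)·(1.3333) + (-0.6667)·(-0.6667) + (1.3333)·(1.3333) + (1.3333)·(1.3333) + (0.3333)·(0.3333)) / 5 = 19.3333/5 = 3.8667
  s[V,W] = ((-3.6667)·(3) + (1.3333)·(-4) + (-0.6667)·(1) + (1.3333)·(3) + (1.3333)·(-2) + (0.3333)·(-1)) / 5 = -16/5 = -3.2
  s[W,W] = ((3)·(3) + (-4)·(-4) + (1)·(1) + (3)·(3) + (-2)·(-2) + (-1)·(-1)) / 5 = 40/5 = 8
  Sample standard deviations s_i = √(s[i,i]):
  s(U) = √(3.7667) = 1.9408
  s(V) = √(3.8667) = 1.9664
  s(W) = √(8) = 2.8284

Step 3 — r_{ij} = s_{ij} / (s_i · s_j):
  r[U,U] = 1 (diagonal).
  r[U,V] = 2.8667 / (1.9408 · 1.9664) = 2.8667 / 3.8163 = 0.7512
  r[U,W] = -1.2 / (1.9408 · 2.8284) = -1.2 / 5.4894 = -0.2186
  r[V,V] = 1 (diagonal).
  r[V,W] = -3.2 / (1.9664 · 2.8284) = -3.2 / 5.5618 = -0.5754
  r[W,W] = 1 (diagonal).

R is symmetric with unit diagonal. Assembling:

R = [[1, 0.7512, -0.2186],
 [0.7512, 1, -0.5754],
 [-0.2186, -0.5754, 1]]


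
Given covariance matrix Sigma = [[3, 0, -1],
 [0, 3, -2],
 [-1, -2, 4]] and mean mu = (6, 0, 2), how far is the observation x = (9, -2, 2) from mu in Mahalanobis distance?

Step 1 — centre the observation: (x - mu) = (3, -2, 0).

Step 2 — invert Sigma (cofactor / det for 3×3, or solve directly):
  Sigma^{-1} = [[0.381, 0.0952, 0.1429],
 [0.0952, 0.5238, 0.2857],
 [0.1429, 0.2857, 0.4286]].

Step 3 — form the quadratic (x - mu)^T · Sigma^{-1} · (x - mu):
  Sigma^{-1} · (x - mu) = (0.9524, -0.7619, -0.1429).
  (x - mu)^T · [Sigma^{-1} · (x - mu)] = (3)·(0.9524) + (-2)·(-0.7619) + (0)·(-0.1429) = 4.381.

Step 4 — take square root: d = √(4.381) ≈ 2.0931.

d(x, mu) = √(4.381) ≈ 2.0931


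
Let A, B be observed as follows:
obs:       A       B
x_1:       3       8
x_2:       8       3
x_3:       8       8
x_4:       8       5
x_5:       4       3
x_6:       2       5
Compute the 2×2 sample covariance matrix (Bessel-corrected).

Step 1 — column means:
  mean(A) = (3 + 8 + 8 + 8 + 4 + 2) / 6 = 33/6 = 5.5
  mean(B) = (8 + 3 + 8 + 5 + 3 + 5) / 6 = 32/6 = 5.3333

Step 2 — sample covariance S[i,j] = (1/(n-1)) · Σ_k (x_{k,i} - mean_i) · (x_{k,j} - mean_j), with n-1 = 5.
  S[A,A] = ((-2.5)·(-2.5) + (2.5)·(2.5) + (2.5)·(2.5) + (2.5)·(2.5) + (-1.5)·(-1.5) + (-3.5)·(-3.5)) / 5 = 39.5/5 = 7.9
  S[A,B] = ((-2.5)·(2.6667) + (2.5)·(-2.3333) + (2.5)·(2.6667) + (2.5)·(-0.3333) + (-1.5)·(-2.3333) + (-3.5)·(-0.3333)) / 5 = -2/5 = -0.4
  S[B,B] = ((2.6667)·(2.6667) + (-2.3333)·(-2.3333) + (2.6667)·(2.6667) + (-0.3333)·(-0.3333) + (-2.3333)·(-2.3333) + (-0.3333)·(-0.3333)) / 5 = 25.3333/5 = 5.0667

S is symmetric (S[j,i] = S[i,j]). Assembling:

S = [[7.9, -0.4],
 [-0.4, 5.0667]]


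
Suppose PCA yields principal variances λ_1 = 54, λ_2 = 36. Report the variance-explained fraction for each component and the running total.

Step 1 — total variance = trace(Sigma) = Σ λ_i = 54 + 36 = 90.

Step 2 — fraction explained by component i = λ_i / Σ λ:
  PC1: 54/90 = 0.6
  PC2: 36/90 = 0.4

Step 3 — cumulative fraction after k components = (λ_1 + ... + λ_k) / Σ λ:
  k = 1: 54/90 = 0.6
  k = 2: (54 + 36)/90 = 90/90 = 1

Summary (fraction, with percent):

explained: PC1 0.6 (60%), PC2 0.4 (40%);  cumulative: 0.6, 1


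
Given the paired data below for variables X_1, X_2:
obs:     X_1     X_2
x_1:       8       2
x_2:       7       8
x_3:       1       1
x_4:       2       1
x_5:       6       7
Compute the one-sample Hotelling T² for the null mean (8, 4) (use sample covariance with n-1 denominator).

Step 1 — sample mean vector:
  mean(X_1) = (8 + 7 + 1 + 2 + 6) / 5 = 24/5 = 4.8
  mean(X_2) = (2 + 8 + 1 + 1 + 7) / 5 = 19/5 = 3.8
  x̄ = (4.8, 3.8),  deviation x̄ - mu_0 = (4.8, 3.8) - (8, 4) = (-3.2, -0.2).

Step 2 — sample covariance matrix, S[i,j] = (1/(n-1)) · Σ_k (x_{k,i} - mean_i) · (x_{k,j} - mean_j), divisor n-1 = 4:
  S[X_1,X_1] = ((3.2)·(3.2) + (2.2)·(2.2) + (-3.8)·(-3.8) + (-2.8)·(-2.8) + (1.2)·(1.2)) / 4 = 38.8/4 = 9.7
  S[X_1,X_2] = ((3.2)·(-1.8) + (2.2)·(4.2) + (-3.8)·(-2.8) + (-2.8)·(-2.8) + (1.2)·(3.2)) / 4 = 25.8/4 = 6.45
  S[X_2,X_2] = ((-1.8)·(-1.8) + (4.2)·(4.2) + (-2.8)·(-2.8) + (-2.8)·(-2.8) + (3.2)·(3.2)) / 4 = 46.8/4 = 11.7
  S = [[9.7, 6.45],
 [6.45, 11.7]].

Step 3 — invert S. det(S) = 9.7·11.7 - (6.45)² = 71.8875.
  S^{-1} = (1/det) · [[d, -b], [-b, a]] = [[0.1628, -0.0897],
 [-0.0897, 0.1349]].

Step 4 — quadratic form (x̄ - mu_0)^T · S^{-1} · (x̄ - mu_0):
  S^{-1} · (x̄ - mu_0) = (-0.5029, 0.2601),
  (x̄ - mu_0)^T · [...] = (-3.2)·(-0.5029) + (-0.2)·(0.2601) = 1.5572.

Step 5 — scale by n: T² = 5 · 1.5572 = 7.7858.

T² ≈ 7.7858


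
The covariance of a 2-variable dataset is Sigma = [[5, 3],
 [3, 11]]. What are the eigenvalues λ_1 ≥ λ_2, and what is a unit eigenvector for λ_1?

Step 1 — characteristic polynomial of 2×2 Sigma:
  det(Sigma - λI) = λ² - trace · λ + det = 0.
  trace = 5 + 11 = 16, det = 5·11 - (3)² = 46.
Step 2 — discriminant:
  Δ = trace² - 4·det = 256 - 184 = 72.
Step 3 — eigenvalues:
  λ = (trace ± √Δ)/2 = (16 ± 8.4853)/2,
  λ_1 = 12.2426,  λ_2 = 3.7574.

Step 4 — unit eigenvector for λ_1: solve (Sigma - λ_1 I)v = 0. First row:
  (5 - 12.2426)·v_x + (3)·v_y = 0, i.e. (-7.2426)·v_x + (3)·v_y = 0,
  so v ∝ (b, λ_1 - a) = (3, 7.2426) = u.
  ||u|| = √((3)² + (7.2426)²) = √(61.4558) ≈ 7.8394,
  v_1 = u/||u|| ≈ (0.3827, 0.9239) (||v_1|| = 1).

λ_1 = 12.2426,  λ_2 = 3.7574;  v_1 ≈ (0.3827, 0.9239)


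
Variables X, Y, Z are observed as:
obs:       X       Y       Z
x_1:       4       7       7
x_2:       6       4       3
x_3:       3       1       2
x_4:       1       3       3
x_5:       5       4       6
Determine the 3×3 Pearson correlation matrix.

Step 1 — column means:
  mean(X) = (4 + 6 + 3 + 1 + 5) / 5 = 19/5 = 3.8
  mean(Y) = (7 + 4 + 1 + 3 + 4) / 5 = 19/5 = 3.8
  mean(Z) = (7 + 3 + 2 + 3 + 6) / 5 = 21/5 = 4.2

Step 2 — sample variances and covariances s[i,j] = (1/(n-1)) · Σ_k (x_{k,i} - mean_i) · (x_{k,j} - mean_j), with n-1 = 4:
  s[X,X] = ((0.2)·(0.2) + (2.2)·(2.2) + (-0.8)·(-0.8) + (-2.8)·(-2.8) + (1.2)·(1.2)) / 4 = 14.8/4 = 3.7
  s[X,Y] = ((0.2)·(3.2) + (2.2)·(0.2) + (-0.8)·(-2.8) + (-2.8)·(-0.8) + (1.2)·(0.2)) / 4 = 5.8/4 = 1.45
  s[X,Z] = ((0.2)·(2.8) + (2.2)·(-1.2) + (-0.8)·(-2.2) + (-2.8)·(-1.2) + (1.2)·(1.8)) / 4 = 5.2/4 = 1.3
  s[Y,Y] = ((3.2)·(3.2) + (0.2)·(0.2) + (-2.8)·(-2.8) + (-0.8)·(-0.8) + (0.2)·(0.2)) / 4 = 18.8/4 = 4.7
  s[Y,Z] = ((3.2)·(2.8) + (0.2)·(-1.2) + (-2.8)·(-2.2) + (-0.8)·(-1.2) + (0.2)·(1.8)) / 4 = 16.2/4 = 4.05
  s[Z,Z] = ((2.8)·(2.8) + (-1.2)·(-1.2) + (-2.2)·(-2.2) + (-1.2)·(-1.2) + (1.8)·(1.8)) / 4 = 18.8/4 = 4.7
  Sample standard deviations s_i = √(s[i,i]):
  s(X) = √(3.7) = 1.9235
  s(Y) = √(4.7) = 2.1679
  s(Z) = √(4.7) = 2.1679

Step 3 — r_{ij} = s_{ij} / (s_i · s_j):
  r[X,X] = 1 (diagonal).
  r[X,Y] = 1.45 / (1.9235 · 2.1679) = 1.45 / 4.1701 = 0.3477
  r[X,Z] = 1.3 / (1.9235 · 2.1679) = 1.3 / 4.1701 = 0.3117
  r[Y,Y] = 1 (diagonal).
  r[Y,Z] = 4.05 / (2.1679 · 2.1679) = 4.05 / 4.7 = 0.8617
  r[Z,Z] = 1 (diagonal).

R is symmetric with unit diagonal. Assembling:

R = [[1, 0.3477, 0.3117],
 [0.3477, 1, 0.8617],
 [0.3117, 0.8617, 1]]


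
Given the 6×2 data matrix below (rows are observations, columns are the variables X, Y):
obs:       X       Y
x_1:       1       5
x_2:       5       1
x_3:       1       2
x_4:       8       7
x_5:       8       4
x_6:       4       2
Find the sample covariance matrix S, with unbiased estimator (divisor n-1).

Step 1 — column means:
  mean(X) = (1 + 5 + 1 + 8 + 8 + 4) / 6 = 27/6 = 4.5
  mean(Y) = (5 + 1 + 2 + 7 + 4 + 2) / 6 = 21/6 = 3.5

Step 2 — sample covariance S[i,j] = (1/(n-1)) · Σ_k (x_{k,i} - mean_i) · (x_{k,j} - mean_j), with n-1 = 5.
  S[X,X] = ((-3.5)·(-3.5) + (0.5)·(0.5) + (-3.5)·(-3.5) + (3.5)·(3.5) + (3.5)·(3.5) + (-0.5)·(-0.5)) / 5 = 49.5/5 = 9.9
  S[X,Y] = ((-3.5)·(1.5) + (0.5)·(-2.5) + (-3.5)·(-1.5) + (3.5)·(3.5) + (3.5)·(0.5) + (-0.5)·(-1.5)) / 5 = 13.5/5 = 2.7
  S[Y,Y] = ((1.5)·(1.5) + (-2.5)·(-2.5) + (-1.5)·(-1.5) + (3.5)·(3.5) + (0.5)·(0.5) + (-1.5)·(-1.5)) / 5 = 25.5/5 = 5.1

S is symmetric (S[j,i] = S[i,j]). Assembling:

S = [[9.9, 2.7],
 [2.7, 5.1]]


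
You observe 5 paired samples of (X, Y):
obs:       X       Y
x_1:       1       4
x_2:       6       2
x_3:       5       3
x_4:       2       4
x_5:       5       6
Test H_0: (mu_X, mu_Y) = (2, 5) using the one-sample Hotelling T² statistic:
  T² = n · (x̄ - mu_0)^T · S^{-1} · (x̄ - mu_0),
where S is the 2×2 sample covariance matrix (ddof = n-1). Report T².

Step 1 — sample mean vector:
  mean(X) = (1 + 6 + 5 + 2 + 5) / 5 = 19/5 = 3.8
  mean(Y) = (4 + 2 + 3 + 4 + 6) / 5 = 19/5 = 3.8
  x̄ = (3.8, 3.8),  deviation x̄ - mu_0 = (3.8, 3.8) - (2, 5) = (1.8, -1.2).

Step 2 — sample covariance matrix, S[i,j] = (1/(n-1)) · Σ_k (x_{k,i} - mean_i) · (x_{k,j} - mean_j), divisor n-1 = 4:
  S[X,X] = ((-2.8)·(-2.8) + (2.2)·(2.2) + (1.2)·(1.2) + (-1.8)·(-1.8) + (1.2)·(1.2)) / 4 = 18.8/4 = 4.7
  S[X,Y] = ((-2.8)·(0.2) + (2.2)·(-1.8) + (1.2)·(-0.8) + (-1.8)·(0.2) + (1.2)·(2.2)) / 4 = -3.2/4 = -0.8
  S[Y,Y] = ((0.2)·(0.2) + (-1.8)·(-1.8) + (-0.8)·(-0.8) + (0.2)·(0.2) + (2.2)·(2.2)) / 4 = 8.8/4 = 2.2
  S = [[4.7, -0.8],
 [-0.8, 2.2]].

Step 3 — invert S. det(S) = 4.7·2.2 - (-0.8)² = 9.7.
  S^{-1} = (1/det) · [[d, -b], [-b, a]] = [[0.2268, 0.0825],
 [0.0825, 0.4845]].

Step 4 — quadratic form (x̄ - mu_0)^T · S^{-1} · (x̄ - mu_0):
  S^{-1} · (x̄ - mu_0) = (0.3093, -0.433),
  (x̄ - mu_0)^T · [...] = (1.8)·(0.3093) + (-1.2)·(-0.433) = 1.0763.

Step 5 — scale by n: T² = 5 · 1.0763 = 5.3814.

T² ≈ 5.3814


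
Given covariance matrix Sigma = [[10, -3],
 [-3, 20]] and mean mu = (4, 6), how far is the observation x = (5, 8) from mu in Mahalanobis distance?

Step 1 — centre the observation: (x - mu) = (1, 2).

Step 2 — invert Sigma. det(Sigma) = 10·20 - (-3)² = 191.
  Sigma^{-1} = (1/det) · [[d, -b], [-b, a]] = [[0.1047, 0.0157],
 [0.0157, 0.0524]].

Step 3 — form the quadratic (x - mu)^T · Sigma^{-1} · (x - mu):
  Sigma^{-1} · (x - mu) = (0.1361, 0.1204).
  (x - mu)^T · [Sigma^{-1} · (x - mu)] = (1)·(0.1361) + (2)·(0.1204) = 0.377.

Step 4 — take square root: d = √(0.377) ≈ 0.614.

d(x, mu) = √(0.377) ≈ 0.614


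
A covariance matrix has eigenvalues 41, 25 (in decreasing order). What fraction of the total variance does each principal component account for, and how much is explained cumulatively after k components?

Step 1 — total variance = trace(Sigma) = Σ λ_i = 41 + 25 = 66.

Step 2 — fraction explained by component i = λ_i / Σ λ:
  PC1: 41/66 = 0.6212
  PC2: 25/66 = 0.3788

Step 3 — cumulative fraction after k components = (λ_1 + ... + λ_k) / Σ λ:
  k = 1: 41/66 = 0.6212
  k = 2: (41 + 25)/66 = 66/66 = 1

Summary (fraction, with percent):

explained: PC1 0.6212 (62.12%), PC2 0.3788 (37.88%);  cumulative: 0.6212, 1


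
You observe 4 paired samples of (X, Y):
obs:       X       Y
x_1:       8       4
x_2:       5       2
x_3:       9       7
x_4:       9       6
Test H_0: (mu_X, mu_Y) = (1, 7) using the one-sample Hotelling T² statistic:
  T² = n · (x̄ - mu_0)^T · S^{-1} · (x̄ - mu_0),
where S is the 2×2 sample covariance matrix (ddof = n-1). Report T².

Step 1 — sample mean vector:
  mean(X) = (8 + 5 + 9 + 9) / 4 = 31/4 = 7.75
  mean(Y) = (4 + 2 + 7 + 6) / 4 = 19/4 = 4.75
  x̄ = (7.75, 4.75),  deviation x̄ - mu_0 = (7.75, 4.75) - (1, 7) = (6.75, -2.25).

Step 2 — sample covariance matrix, S[i,j] = (1/(n-1)) · Σ_k (x_{k,i} - mean_i) · (x_{k,j} - mean_j), divisor n-1 = 3:
  S[X,X] = ((0.25)·(0.25) + (-2.75)·(-2.75) + (1.25)·(1.25) + (1.25)·(1.25)) / 3 = 10.75/3 = 3.5833
  S[X,Y] = ((0.25)·(-0.75) + (-2.75)·(-2.75) + (1.25)·(2.25) + (1.25)·(1.25)) / 3 = 11.75/3 = 3.9167
  S[Y,Y] = ((-0.75)·(-0.75) + (-2.75)·(-2.75) + (2.25)·(2.25) + (1.25)·(1.25)) / 3 = 14.75/3 = 4.9167
  S = [[3.5833, 3.9167],
 [3.9167, 4.9167]].

Step 3 — invert S. det(S) = 3.5833·4.9167 - (3.9167)² = 2.2778.
  S^{-1} = (1/det) · [[d, -b], [-b, a]] = [[2.1585, -1.7195],
 [-1.7195, 1.5732]].

Step 4 — quadratic form (x̄ - mu_0)^T · S^{-1} · (x̄ - mu_0):
  S^{-1} · (x̄ - mu_0) = (18.439, -15.1463),
  (x̄ - mu_0)^T · [...] = (6.75)·(18.439) + (-2.25)·(-15.1463) = 158.5427.

Step 5 — scale by n: T² = 4 · 158.5427 = 634.1707.

T² ≈ 634.1707


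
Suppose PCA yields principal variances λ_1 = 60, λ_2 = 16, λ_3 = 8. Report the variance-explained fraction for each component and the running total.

Step 1 — total variance = trace(Sigma) = Σ λ_i = 60 + 16 + 8 = 84.

Step 2 — fraction explained by component i = λ_i / Σ λ:
  PC1: 60/84 = 0.7143
  PC2: 16/84 = 0.1905
  PC3: 8/84 = 0.0952

Step 3 — cumulative fraction after k components = (λ_1 + ... + λ_k) / Σ λ:
  k = 1: 60/84 = 0.7143
  k = 2: (60 + 16)/84 = 76/84 = 0.9048
  k = 3: (60 + 16 + 8)/84 = 84/84 = 1

Summary (fraction, with percent):

explained: PC1 0.7143 (71.43%), PC2 0.1905 (19.05%), PC3 0.0952 (9.52%);  cumulative: 0.7143, 0.9048, 1


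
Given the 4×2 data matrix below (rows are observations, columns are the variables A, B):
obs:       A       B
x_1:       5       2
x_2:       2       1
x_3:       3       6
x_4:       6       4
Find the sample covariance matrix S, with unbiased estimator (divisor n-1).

Step 1 — column means:
  mean(A) = (5 + 2 + 3 + 6) / 4 = 16/4 = 4
  mean(B) = (2 + 1 + 6 + 4) / 4 = 13/4 = 3.25

Step 2 — sample covariance S[i,j] = (1/(n-1)) · Σ_k (x_{k,i} - mean_i) · (x_{k,j} - mean_j), with n-1 = 3.
  S[A,A] = ((1)·(1) + (-2)·(-2) + (-1)·(-1) + (2)·(2)) / 3 = 10/3 = 3.3333
  S[A,B] = ((1)·(-1.25) + (-2)·(-2.25) + (-1)·(2.75) + (2)·(0.75)) / 3 = 2/3 = 0.6667
  S[B,B] = ((-1.25)·(-1.25) + (-2.25)·(-2.25) + (2.75)·(2.75) + (0.75)·(0.75)) / 3 = 14.75/3 = 4.9167

S is symmetric (S[j,i] = S[i,j]). Assembling:

S = [[3.3333, 0.6667],
 [0.6667, 4.9167]]


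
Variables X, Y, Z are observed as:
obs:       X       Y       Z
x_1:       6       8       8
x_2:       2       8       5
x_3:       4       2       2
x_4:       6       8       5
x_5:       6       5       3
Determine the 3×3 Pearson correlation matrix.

Step 1 — column means:
  mean(X) = (6 + 2 + 4 + 6 + 6) / 5 = 24/5 = 4.8
  mean(Y) = (8 + 8 + 2 + 8 + 5) / 5 = 31/5 = 6.2
  mean(Z) = (8 + 5 + 2 + 5 + 3) / 5 = 23/5 = 4.6

Step 2 — sample variances and covariances s[i,j] = (1/(n-1)) · Σ_k (x_{k,i} - mean_i) · (x_{k,j} - mean_j), with n-1 = 4:
  s[X,X] = ((1.2)·(1.2) + (-2.8)·(-2.8) + (-0.8)·(-0.8) + (1.2)·(1.2) + (1.2)·(1.2)) / 4 = 12.8/4 = 3.2
  s[X,Y] = ((1.2)·(1.8) + (-2.8)·(1.8) + (-0.8)·(-4.2) + (1.2)·(1.8) + (1.2)·(-1.2)) / 4 = 1.2/4 = 0.3
  s[X,Z] = ((1.2)·(3.4) + (-2.8)·(0.4) + (-0.8)·(-2.6) + (1.2)·(0.4) + (1.2)·(-1.6)) / 4 = 3.6/4 = 0.9
  s[Y,Y] = ((1.8)·(1.8) + (1.8)·(1.8) + (-4.2)·(-4.2) + (1.8)·(1.8) + (-1.2)·(-1.2)) / 4 = 28.8/4 = 7.2
  s[Y,Z] = ((1.8)·(3.4) + (1.8)·(0.4) + (-4.2)·(-2.6) + (1.8)·(0.4) + (-1.2)·(-1.6)) / 4 = 20.4/4 = 5.1
  s[Z,Z] = ((3.4)·(3.4) + (0.4)·(0.4) + (-2.6)·(-2.6) + (0.4)·(0.4) + (-1.6)·(-1.6)) / 4 = 21.2/4 = 5.3
  Sample standard deviations s_i = √(s[i,i]):
  s(X) = √(3.2) = 1.7889
  s(Y) = √(7.2) = 2.6833
  s(Z) = √(5.3) = 2.3022

Step 3 — r_{ij} = s_{ij} / (s_i · s_j):
  r[X,X] = 1 (diagonal).
  r[X,Y] = 0.3 / (1.7889 · 2.6833) = 0.3 / 4.8 = 0.0625
  r[X,Z] = 0.9 / (1.7889 · 2.3022) = 0.9 / 4.1183 = 0.2185
  r[Y,Y] = 1 (diagonal).
  r[Y,Z] = 5.1 / (2.6833 · 2.3022) = 5.1 / 6.1774 = 0.8256
  r[Z,Z] = 1 (diagonal).

R is symmetric with unit diagonal. Assembling:

R = [[1, 0.0625, 0.2185],
 [0.0625, 1, 0.8256],
 [0.2185, 0.8256, 1]]


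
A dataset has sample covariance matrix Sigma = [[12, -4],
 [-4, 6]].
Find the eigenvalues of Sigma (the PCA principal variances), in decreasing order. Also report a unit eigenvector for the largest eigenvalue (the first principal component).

Step 1 — characteristic polynomial of 2×2 Sigma:
  det(Sigma - λI) = λ² - trace · λ + det = 0.
  trace = 12 + 6 = 18, det = 12·6 - (-4)² = 56.
Step 2 — discriminant:
  Δ = trace² - 4·det = 324 - 224 = 100.
Step 3 — eigenvalues:
  λ = (trace ± √Δ)/2 = (18 ± 10)/2,
  λ_1 = 14,  λ_2 = 4.

Step 4 — unit eigenvector for λ_1: solve (Sigma - λ_1 I)v = 0. First row:
  (12 - 14)·v_x + (-4)·v_y = 0, i.e. (-2)·v_x + (-4)·v_y = 0,
  so v ∝ (b, λ_1 - a) = (-4, 2); multiply by -1 so the first entry is positive: u = (4, -2).
  ||u|| = √((4)² + (-2)²) = √(20) ≈ 4.4721,
  v_1 = u/||u|| ≈ (0.8944, -0.4472) (||v_1|| = 1).

λ_1 = 14,  λ_2 = 4;  v_1 ≈ (0.8944, -0.4472)


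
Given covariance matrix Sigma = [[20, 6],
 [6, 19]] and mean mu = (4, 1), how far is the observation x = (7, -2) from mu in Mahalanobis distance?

Step 1 — centre the observation: (x - mu) = (3, -3).

Step 2 — invert Sigma. det(Sigma) = 20·19 - (6)² = 344.
  Sigma^{-1} = (1/det) · [[d, -b], [-b, a]] = [[0.0552, -0.0174],
 [-0.0174, 0.0581]].

Step 3 — form the quadratic (x - mu)^T · Sigma^{-1} · (x - mu):
  Sigma^{-1} · (x - mu) = (0.218, -0.2267).
  (x - mu)^T · [Sigma^{-1} · (x - mu)] = (3)·(0.218) + (-3)·(-0.2267) = 1.3343.

Step 4 — take square root: d = √(1.3343) ≈ 1.1551.

d(x, mu) = √(1.3343) ≈ 1.1551


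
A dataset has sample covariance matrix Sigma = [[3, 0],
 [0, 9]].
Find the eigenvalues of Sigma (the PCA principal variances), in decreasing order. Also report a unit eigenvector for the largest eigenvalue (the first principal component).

Step 1 — characteristic polynomial of 2×2 Sigma:
  det(Sigma - λI) = λ² - trace · λ + det = 0.
  trace = 3 + 9 = 12, det = 3·9 - (0)² = 27.
Step 2 — discriminant:
  Δ = trace² - 4·det = 144 - 108 = 36.
Step 3 — eigenvalues:
  λ = (trace ± √Δ)/2 = (12 ± 6)/2,
  λ_1 = 9,  λ_2 = 3.

Step 4 — unit eigenvector for λ_1: Sigma is diagonal, so its eigenvectors are the coordinate axes. λ_1 = 9 is the diagonal entry on the second coordinate axis, hence
  v_1 = (0, 1) (||v_1|| = 1).

λ_1 = 9,  λ_2 = 3;  v_1 ≈ (0, 1)


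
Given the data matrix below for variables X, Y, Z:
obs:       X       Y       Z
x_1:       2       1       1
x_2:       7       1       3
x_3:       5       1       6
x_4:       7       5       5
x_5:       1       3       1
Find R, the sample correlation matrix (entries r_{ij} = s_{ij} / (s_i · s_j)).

Step 1 — column means:
  mean(X) = (2 + 7 + 5 + 7 + 1) / 5 = 22/5 = 4.4
  mean(Y) = (1 + 1 + 1 + 5 + 3) / 5 = 11/5 = 2.2
  mean(Z) = (1 + 3 + 6 + 5 + 1) / 5 = 16/5 = 3.2

Step 2 — sample variances and covariances s[i,j] = (1/(n-1)) · Σ_k (x_{k,i} - mean_i) · (x_{k,j} - mean_j), with n-1 = 4:
  s[X,X] = ((-2.4)·(-2.4) + (2.6)·(2.6) + (0.6)·(0.6) + (2.6)·(2.6) + (-3.4)·(-3.4)) / 4 = 31.2/4 = 7.8
  s[X,Y] = ((-2.4)·(-1.2) + (2.6)·(-1.2) + (0.6)·(-1.2) + (2.6)·(2.8) + (-3.4)·(0.8)) / 4 = 3.6/4 = 0.9
  s[X,Z] = ((-2.4)·(-2.2) + (2.6)·(-0.2) + (0.6)·(2.8) + (2.6)·(1.8) + (-3.4)·(-2.2)) / 4 = 18.6/4 = 4.65
  s[Y,Y] = ((-1.2)·(-1.2) + (-1.2)·(-1.2) + (-1.2)·(-1.2) + (2.8)·(2.8) + (0.8)·(0.8)) / 4 = 12.8/4 = 3.2
  s[Y,Z] = ((-1.2)·(-2.2) + (-1.2)·(-0.2) + (-1.2)·(2.8) + (2.8)·(1.8) + (0.8)·(-2.2)) / 4 = 2.8/4 = 0.7
  s[Z,Z] = ((-2.2)·(-2.2) + (-0.2)·(-0.2) + (2.8)·(2.8) + (1.8)·(1.8) + (-2.2)·(-2.2)) / 4 = 20.8/4 = 5.2
  Sample standard deviations s_i = √(s[i,i]):
  s(X) = √(7.8) = 2.7928
  s(Y) = √(3.2) = 1.7889
  s(Z) = √(5.2) = 2.2804

Step 3 — r_{ij} = s_{ij} / (s_i · s_j):
  r[X,X] = 1 (diagonal).
  r[X,Y] = 0.9 / (2.7928 · 1.7889) = 0.9 / 4.996 = 0.1801
  r[X,Z] = 4.65 / (2.7928 · 2.2804) = 4.65 / 6.3687 = 0.7301
  r[Y,Y] = 1 (diagonal).
  r[Y,Z] = 0.7 / (1.7889 · 2.2804) = 0.7 / 4.0792 = 0.1716
  r[Z,Z] = 1 (diagonal).

R is symmetric with unit diagonal. Assembling:

R = [[1, 0.1801, 0.7301],
 [0.1801, 1, 0.1716],
 [0.7301, 0.1716, 1]]


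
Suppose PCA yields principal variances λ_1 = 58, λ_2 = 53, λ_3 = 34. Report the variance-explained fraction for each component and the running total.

Step 1 — total variance = trace(Sigma) = Σ λ_i = 58 + 53 + 34 = 145.

Step 2 — fraction explained by component i = λ_i / Σ λ:
  PC1: 58/145 = 0.4
  PC2: 53/145 = 0.3655
  PC3: 34/145 = 0.2345

Step 3 — cumulative fraction after k components = (λ_1 + ... + λ_k) / Σ λ:
  k = 1: 58/145 = 0.4
  k = 2: (58 + 53)/145 = 111/145 = 0.7655
  k = 3: (58 + 53 + 34)/145 = 145/145 = 1

Summary (fraction, with percent):

explained: PC1 0.4 (40%), PC2 0.3655 (36.55%), PC3 0.2345 (23.45%);  cumulative: 0.4, 0.7655, 1


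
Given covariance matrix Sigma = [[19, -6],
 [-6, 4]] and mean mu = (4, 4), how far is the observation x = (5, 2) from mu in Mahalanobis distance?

Step 1 — centre the observation: (x - mu) = (1, -2).

Step 2 — invert Sigma. det(Sigma) = 19·4 - (-6)² = 40.
  Sigma^{-1} = (1/det) · [[d, -b], [-b, a]] = [[0.1, 0.15],
 [0.15, 0.475]].

Step 3 — form the quadratic (x - mu)^T · Sigma^{-1} · (x - mu):
  Sigma^{-1} · (x - mu) = (-0.2, -0.8).
  (x - mu)^T · [Sigma^{-1} · (x - mu)] = (1)·(-0.2) + (-2)·(-0.8) = 1.4.

Step 4 — take square root: d = √(1.4) ≈ 1.1832.

d(x, mu) = √(1.4) ≈ 1.1832


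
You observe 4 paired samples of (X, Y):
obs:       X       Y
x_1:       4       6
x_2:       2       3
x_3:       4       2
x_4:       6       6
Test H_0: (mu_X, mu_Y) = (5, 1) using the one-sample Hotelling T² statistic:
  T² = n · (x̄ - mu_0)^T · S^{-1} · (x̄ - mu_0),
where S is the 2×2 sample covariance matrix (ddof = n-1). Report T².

Step 1 — sample mean vector:
  mean(X) = (4 + 2 + 4 + 6) / 4 = 16/4 = 4
  mean(Y) = (6 + 3 + 2 + 6) / 4 = 17/4 = 4.25
  x̄ = (4, 4.25),  deviation x̄ - mu_0 = (4, 4.25) - (5, 1) = (-1, 3.25).

Step 2 — sample covariance matrix, S[i,j] = (1/(n-1)) · Σ_k (x_{k,i} - mean_i) · (x_{k,j} - mean_j), divisor n-1 = 3:
  S[X,X] = ((0)·(0) + (-2)·(-2) + (0)·(0) + (2)·(2)) / 3 = 8/3 = 2.6667
  S[X,Y] = ((0)·(1.75) + (-2)·(-1.25) + (0)·(-2.25) + (2)·(1.75)) / 3 = 6/3 = 2
  S[Y,Y] = ((1.75)·(1.75) + (-1.25)·(-1.25) + (-2.25)·(-2.25) + (1.75)·(1.75)) / 3 = 12.75/3 = 4.25
  S = [[2.6667, 2],
 [2, 4.25]].

Step 3 — invert S. det(S) = 2.6667·4.25 - (2)² = 7.3333.
  S^{-1} = (1/det) · [[d, -b], [-b, a]] = [[0.5795, -0.2727],
 [-0.2727, 0.3636]].

Step 4 — quadratic form (x̄ - mu_0)^T · S^{-1} · (x̄ - mu_0):
  S^{-1} · (x̄ - mu_0) = (-1.4659, 1.4545),
  (x̄ - mu_0)^T · [...] = (-1)·(-1.4659) + (3.25)·(1.4545) = 6.1932.

Step 5 — scale by n: T² = 4 · 6.1932 = 24.7727.

T² ≈ 24.7727
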